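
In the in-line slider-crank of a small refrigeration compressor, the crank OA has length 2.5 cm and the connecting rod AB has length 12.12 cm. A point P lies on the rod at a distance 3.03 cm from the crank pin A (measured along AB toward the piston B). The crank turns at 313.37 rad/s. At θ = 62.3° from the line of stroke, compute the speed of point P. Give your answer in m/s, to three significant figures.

ω = 313.4 rad/s.  Crank-pin speed |V_A| = rω = 7.8343 m/s, perpendicular to OA.
Rod angle: sinφ = −(r/L) sinθ ⇒ φ = -10.523°; ω_rod = −rω cosθ/√(L²−r²sin²θ) = -30.561 rad/s.
V_P = V_A + ω_rod × AP, with AP = 0.0303 m along the rod.
Components: V_Px = −rω sinθ − a·ω_rod·sinφ = -7.1055 m/s;  V_Py = rω cosθ + a·ω_rod·cosφ = +2.7313 m/s.
|V_P| = √(V_Px² + V_Py²) = 7.6124 m/s.

7.61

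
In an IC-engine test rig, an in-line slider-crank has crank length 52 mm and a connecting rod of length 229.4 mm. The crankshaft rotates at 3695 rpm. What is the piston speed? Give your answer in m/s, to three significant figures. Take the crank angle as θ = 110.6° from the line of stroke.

17.3

ω = 2π·3695/60 = 386.9 rad/s
For an in-line slider-crank, x = r cosθ + √(L² − r² sin²θ), so v = −rω sinθ·[1 + r cosθ/√(L² − r² sin²θ)].
With r = 0.052 m, L = 0.2294 m, θ = 110.6°: √(L² − r² sin²θ) = 0.22418 m.
v = −0.052·386.9·0.93606·[1 + 0.052·-0.35184/0.22418] = -17.297 m/s.
|v| = 17.297 m/s.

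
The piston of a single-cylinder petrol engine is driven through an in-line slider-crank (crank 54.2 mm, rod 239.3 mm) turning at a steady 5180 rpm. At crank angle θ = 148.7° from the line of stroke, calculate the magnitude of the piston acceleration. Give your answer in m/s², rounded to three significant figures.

11900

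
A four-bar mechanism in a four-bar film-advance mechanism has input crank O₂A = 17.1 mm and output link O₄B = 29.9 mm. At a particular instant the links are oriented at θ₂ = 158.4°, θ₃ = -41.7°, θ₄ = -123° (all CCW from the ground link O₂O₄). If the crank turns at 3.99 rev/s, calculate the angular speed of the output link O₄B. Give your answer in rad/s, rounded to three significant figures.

ω₂ = 25.07 rad/s (from 3.99 rev/s).
Differentiating the loop-closure r₂e^{iθ₂}+r₃e^{iθ₃}=r₁+r₄e^{iθ₄} gives r₂ω₂e^{iθ₂}+r₃ω₃e^{iθ₃}=r₄ω₄e^{iθ₄}.
Eliminating the other unknown: ω₄ = r₂ω₂ sin(θ₂−θ₃) / [r₄ sin(θ₄−θ₃)].
Numerator sine = -0.34366; denominator sine = -0.98849.
Result = 0.0171·25.07·(-0.34366) / (0.0299·(-0.98849)) = +4.9846 rad/s; magnitude 4.9846 rad/s.

4.98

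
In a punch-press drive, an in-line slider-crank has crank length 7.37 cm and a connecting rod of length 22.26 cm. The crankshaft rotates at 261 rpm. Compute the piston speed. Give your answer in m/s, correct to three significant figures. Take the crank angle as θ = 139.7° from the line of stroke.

ω = 2π·261/60 = 27.33 rad/s
For an in-line slider-crank, x = r cosθ + √(L² − r² sin²θ), so v = −rω sinθ·[1 + r cosθ/√(L² − r² sin²θ)].
With r = 0.0737 m, L = 0.2226 m, θ = 139.7°: √(L² − r² sin²θ) = 0.21744 m.
v = −0.0737·27.33·0.64679·[1 + 0.0737·-0.76267/0.21744] = -0.96607 m/s.
|v| = 0.96607 m/s.

0.966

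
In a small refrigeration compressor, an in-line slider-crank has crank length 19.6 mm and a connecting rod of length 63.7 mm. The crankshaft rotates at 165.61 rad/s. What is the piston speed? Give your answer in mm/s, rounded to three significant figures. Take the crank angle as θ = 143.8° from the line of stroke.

ω = 165.6 rad/s
For an in-line slider-crank, x = r cosθ + √(L² − r² sin²θ), so v = −rω sinθ·[1 + r cosθ/√(L² − r² sin²θ)].
With r = 0.0196 m, L = 0.0637 m, θ = 143.8°: √(L² − r² sin²θ) = 0.062639 m.
v = −0.0196·165.6·0.59061·[1 + 0.0196·-0.80696/0.062639] = -1.433 m/s.
|v| = 1.433 m/s = 1433 mm/s.

1430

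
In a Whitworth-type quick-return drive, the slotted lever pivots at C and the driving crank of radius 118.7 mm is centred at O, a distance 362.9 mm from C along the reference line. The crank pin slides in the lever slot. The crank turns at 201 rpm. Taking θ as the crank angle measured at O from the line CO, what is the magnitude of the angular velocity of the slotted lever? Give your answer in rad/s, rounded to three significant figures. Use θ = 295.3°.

ω = 21.05 rad/s (from 201 rpm).
Crank pin A relative to C: A = (d + r cosθ, r sinθ); lever angle φ = atan2(r sinθ, d + r cosθ).
Differentiating tanφ: φ̇ = rω(d cosθ + r)/(d² + r² + 2dr cosθ).
d² + r² + 2dr cosθ = |CA|² = 0.182604 m²;  d cosθ + r = +0.27379 m.
|ω_lever| = |0.1187·21.05·+0.27379| / 0.182604 = 3.7461 rad/s.

3.75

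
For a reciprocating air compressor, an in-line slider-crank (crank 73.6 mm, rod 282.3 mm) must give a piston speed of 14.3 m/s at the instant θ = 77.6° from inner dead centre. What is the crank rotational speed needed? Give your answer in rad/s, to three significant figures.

188

For an in-line slider-crank, |v_piston| = rω|sinθ|·[1 + r cosθ/√(L² − r² sin²θ)].
With r = 0.0736 m, L = 0.2823 m, θ = 77.6°: the bracketed kinematic factor |dx/dθ| = 0.076045 m.
ω = v/|dx/dθ| = 14.3/0.076045 = 188.05 rad/s.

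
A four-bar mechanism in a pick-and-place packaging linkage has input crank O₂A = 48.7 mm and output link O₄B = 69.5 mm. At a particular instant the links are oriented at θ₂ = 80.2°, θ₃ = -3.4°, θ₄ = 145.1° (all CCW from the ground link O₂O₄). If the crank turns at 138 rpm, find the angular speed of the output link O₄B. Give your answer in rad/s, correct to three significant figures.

19.3

ω₂ = 14.45 rad/s (from 138 rpm).
Differentiating the loop-closure r₂e^{iθ₂}+r₃e^{iθ₃}=r₁+r₄e^{iθ₄} gives r₂ω₂e^{iθ₂}+r₃ω₃e^{iθ₃}=r₄ω₄e^{iθ₄}.
Eliminating the other unknown: ω₄ = r₂ω₂ sin(θ₂−θ₃) / [r₄ sin(θ₄−θ₃)].
Numerator sine = +0.99377; denominator sine = +0.52250.
Result = 0.0487·14.45·(+0.99377) / (0.0695·(+0.52250)) = +19.26 rad/s; magnitude 19.26 rad/s.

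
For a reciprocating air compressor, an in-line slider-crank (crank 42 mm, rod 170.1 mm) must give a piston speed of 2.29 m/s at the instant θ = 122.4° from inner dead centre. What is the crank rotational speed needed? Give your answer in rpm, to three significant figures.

713

For an in-line slider-crank, |v_piston| = rω|sinθ|·[1 + r cosθ/√(L² − r² sin²θ)].
With r = 0.042 m, L = 0.1701 m, θ = 122.4°: the bracketed kinematic factor |dx/dθ| = 0.030665 m.
ω = v/|dx/dθ| = 2.29/0.030665 = 74.679 rad/s.
N = 60ω/(2π) = 713.13 rpm.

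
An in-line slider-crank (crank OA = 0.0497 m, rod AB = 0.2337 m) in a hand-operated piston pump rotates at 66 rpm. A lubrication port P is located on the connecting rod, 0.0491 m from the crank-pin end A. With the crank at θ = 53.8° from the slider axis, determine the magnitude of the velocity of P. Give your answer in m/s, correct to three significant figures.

ω = 6.912 rad/s.  Crank-pin speed |V_A| = rω = 0.3435 m/s, perpendicular to OA.
Rod angle: sinφ = −(r/L) sinθ ⇒ φ = -9.882°; ω_rod = −rω cosθ/√(L²−r²sin²θ) = -0.88117 rad/s.
V_P = V_A + ω_rod × AP, with AP = 0.0491 m along the rod.
Components: V_Px = −rω sinθ − a·ω_rod·sinφ = -0.28462 m/s;  V_Py = rω cosθ + a·ω_rod·cosφ = +0.16025 m/s.
|V_P| = √(V_Px² + V_Py²) = 0.32663 m/s.

0.327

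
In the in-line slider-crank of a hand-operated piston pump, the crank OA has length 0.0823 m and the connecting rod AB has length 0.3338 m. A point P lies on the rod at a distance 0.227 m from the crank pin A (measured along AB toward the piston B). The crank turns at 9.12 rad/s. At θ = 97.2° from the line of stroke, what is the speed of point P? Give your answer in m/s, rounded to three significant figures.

ω = 9.12 rad/s.  Crank-pin speed |V_A| = rω = 0.75058 m/s, perpendicular to OA.
Rod angle: sinφ = −(r/L) sinθ ⇒ φ = -14.159°; ω_rod = −rω cosθ/√(L²−r²sin²θ) = +0.29065 rad/s.
V_P = V_A + ω_rod × AP, with AP = 0.227 m along the rod.
Components: V_Px = −rω sinθ − a·ω_rod·sinφ = -0.72852 m/s;  V_Py = rω cosθ + a·ω_rod·cosφ = -0.030099 m/s.
|V_P| = √(V_Px² + V_Py²) = 0.72914 m/s.

0.729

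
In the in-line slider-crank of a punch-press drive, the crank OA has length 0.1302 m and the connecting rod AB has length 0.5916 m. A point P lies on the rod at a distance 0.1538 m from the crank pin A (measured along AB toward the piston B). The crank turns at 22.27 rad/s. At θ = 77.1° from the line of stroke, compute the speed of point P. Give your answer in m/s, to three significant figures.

2.90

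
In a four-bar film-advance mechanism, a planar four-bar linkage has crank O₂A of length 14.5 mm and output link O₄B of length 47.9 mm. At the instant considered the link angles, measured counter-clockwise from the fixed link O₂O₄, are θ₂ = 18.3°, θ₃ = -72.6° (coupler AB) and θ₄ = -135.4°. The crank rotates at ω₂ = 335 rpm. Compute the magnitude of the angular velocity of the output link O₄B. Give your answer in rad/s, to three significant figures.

ω₂ = 35.08 rad/s (from 335 rpm).
Differentiating the loop-closure r₂e^{iθ₂}+r₃e^{iθ₃}=r₁+r₄e^{iθ₄} gives r₂ω₂e^{iθ₂}+r₃ω₃e^{iθ₃}=r₄ω₄e^{iθ₄}.
Eliminating the other unknown: ω₄ = r₂ω₂ sin(θ₂−θ₃) / [r₄ sin(θ₄−θ₃)].
Numerator sine = +0.99988; denominator sine = -0.88942.
Result = 0.0145·35.08·(+0.99988) / (0.0479·(-0.88942)) = -11.938 rad/s; magnitude 11.938 rad/s.

11.9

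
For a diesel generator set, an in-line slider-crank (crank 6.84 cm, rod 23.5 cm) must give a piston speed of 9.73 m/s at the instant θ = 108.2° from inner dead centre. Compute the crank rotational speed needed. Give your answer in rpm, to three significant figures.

1580

For an in-line slider-crank, |v_piston| = rω|sinθ|·[1 + r cosθ/√(L² − r² sin²θ)].
With r = 0.0684 m, L = 0.235 m, θ = 108.2°: the bracketed kinematic factor |dx/dθ| = 0.058831 m.
ω = v/|dx/dθ| = 9.73/0.058831 = 165.39 rad/s.
N = 60ω/(2π) = 1579.3 rpm.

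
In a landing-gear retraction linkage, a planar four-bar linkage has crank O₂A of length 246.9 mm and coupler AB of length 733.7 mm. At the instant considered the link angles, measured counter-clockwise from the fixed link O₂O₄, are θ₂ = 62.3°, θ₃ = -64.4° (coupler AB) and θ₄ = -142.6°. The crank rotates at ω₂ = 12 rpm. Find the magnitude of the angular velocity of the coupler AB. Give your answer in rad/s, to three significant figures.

0.182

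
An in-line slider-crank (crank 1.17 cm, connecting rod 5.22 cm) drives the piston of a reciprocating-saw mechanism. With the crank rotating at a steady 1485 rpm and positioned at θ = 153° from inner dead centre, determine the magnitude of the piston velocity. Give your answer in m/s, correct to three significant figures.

ω = 2π·1485/60 = 155.5 rad/s
For an in-line slider-crank, x = r cosθ + √(L² − r² sin²θ), so v = −rω sinθ·[1 + r cosθ/√(L² − r² sin²θ)].
With r = 0.0117 m, L = 0.0522 m, θ = 153°: √(L² − r² sin²θ) = 0.051929 m.
v = −0.0117·155.5·0.45399·[1 + 0.0117·-0.89101/0.051929] = -0.66019 m/s.
|v| = 0.66019 m/s.

0.660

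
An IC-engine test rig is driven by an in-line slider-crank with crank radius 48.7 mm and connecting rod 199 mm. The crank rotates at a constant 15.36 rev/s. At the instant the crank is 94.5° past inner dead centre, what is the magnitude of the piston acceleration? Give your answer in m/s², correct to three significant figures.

149

ω = 2π·15.4 = 96.51 rad/s
x(θ) = r cosθ + √(L² − r² sin²θ); with ω constant, a = ω²·d²x/dθ².
d²x/dθ² = −r cosθ − r²(cos2θ)/√u − r⁴ sin²2θ/(4u^{3/2}),  u = L² − r² sin²θ = 0.0372439 m².
Substituting r = 0.0487 m, L = 0.199 m, θ = 94.5°: d²x/dθ² = +0.015954 m.
a = ω²·d²x/dθ² = (96.51)²·(+0.015954) = +148.6 m/s²;  |a| = 148.6 m/s².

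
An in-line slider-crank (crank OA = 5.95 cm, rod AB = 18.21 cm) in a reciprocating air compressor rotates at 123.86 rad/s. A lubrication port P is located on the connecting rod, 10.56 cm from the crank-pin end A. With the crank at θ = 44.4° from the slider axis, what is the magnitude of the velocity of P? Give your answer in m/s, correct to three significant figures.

ω = 123.9 rad/s.  Crank-pin speed |V_A| = rω = 7.3697 m/s, perpendicular to OA.
Rod angle: sinφ = −(r/L) sinθ ⇒ φ = -13.215°; ω_rod = −rω cosθ/√(L²−r²sin²θ) = -29.702 rad/s.
V_P = V_A + ω_rod × AP, with AP = 0.1056 m along the rod.
Components: V_Px = −rω sinθ − a·ω_rod·sinφ = -5.8733 m/s;  V_Py = rω cosθ + a·ω_rod·cosφ = +2.212 m/s.
|V_P| = √(V_Px² + V_Py²) = 6.2761 m/s.

6.28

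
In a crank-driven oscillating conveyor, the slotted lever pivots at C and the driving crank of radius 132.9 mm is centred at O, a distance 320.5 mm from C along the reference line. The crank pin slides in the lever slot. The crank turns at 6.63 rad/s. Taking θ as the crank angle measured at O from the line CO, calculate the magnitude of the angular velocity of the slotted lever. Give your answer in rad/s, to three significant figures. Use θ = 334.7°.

1.89

ω = 6.63 rad/s
Crank pin A relative to C: A = (d + r cosθ, r sinθ); lever angle φ = atan2(r sinθ, d + r cosθ).
Differentiating tanφ: φ̇ = rω(d cosθ + r)/(d² + r² + 2dr cosθ).
d² + r² + 2dr cosθ = |CA|² = 0.1974 m²;  d cosθ + r = +0.42266 m.
|ω_lever| = |0.1329·6.63·+0.42266| / 0.1974 = 1.8866 rad/s.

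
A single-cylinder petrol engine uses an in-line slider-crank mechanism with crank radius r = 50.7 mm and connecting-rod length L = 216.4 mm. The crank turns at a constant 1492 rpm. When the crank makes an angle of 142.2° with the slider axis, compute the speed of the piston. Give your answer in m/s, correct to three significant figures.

ω = 2π·1492/60 = 156.2 rad/s
For an in-line slider-crank, x = r cosθ + √(L² − r² sin²θ), so v = −rω sinθ·[1 + r cosθ/√(L² − r² sin²θ)].
With r = 0.0507 m, L = 0.2164 m, θ = 142.2°: √(L² − r² sin²θ) = 0.21416 m.
v = −0.0507·156.2·0.61291·[1 + 0.0507·-0.79016/0.21416] = -3.9469 m/s.
|v| = 3.9469 m/s.

3.95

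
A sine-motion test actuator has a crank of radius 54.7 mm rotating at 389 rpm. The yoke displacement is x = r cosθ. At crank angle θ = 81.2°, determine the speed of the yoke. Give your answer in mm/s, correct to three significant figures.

ω = 40.74 rad/s (from 389 rpm).
x = r cosθ ⇒ ẋ = −rω sinθ.
|v| = rω|sinθ| = 0.0547·40.74·|sin 81.2°| = 2.202 m/s = 2202 mm/s.

2200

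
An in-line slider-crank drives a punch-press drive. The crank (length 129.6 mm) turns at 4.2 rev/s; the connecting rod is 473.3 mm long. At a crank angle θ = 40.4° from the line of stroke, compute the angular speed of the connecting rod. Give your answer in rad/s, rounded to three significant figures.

ω = 26.39 rad/s (converted from 4.2 rev/s).
The rod makes angle φ with the slider axis where L sinφ = r sinθ; differentiating, L cosφ·φ̇ = r ω cosθ.
L cosφ = √(L² − r² sin²θ) = 0.46579 m.
|ω_rod| = r ω |cosθ| / √(L² − r² sin²θ) = 0.1296·26.39·0.76154/0.46579 = 5.5916 rad/s.

5.59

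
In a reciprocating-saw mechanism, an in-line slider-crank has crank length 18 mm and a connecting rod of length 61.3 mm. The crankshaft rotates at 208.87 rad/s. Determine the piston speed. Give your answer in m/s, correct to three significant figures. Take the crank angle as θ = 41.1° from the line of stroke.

3.03

ω = 208.9 rad/s
For an in-line slider-crank, x = r cosθ + √(L² − r² sin²θ), so v = −rω sinθ·[1 + r cosθ/√(L² − r² sin²θ)].
With r = 0.018 m, L = 0.0613 m, θ = 41.1°: √(L² − r² sin²θ) = 0.060147 m.
v = −0.018·208.9·0.65738·[1 + 0.018·0.75356/0.060147] = -3.0289 m/s.
|v| = 3.0289 m/s.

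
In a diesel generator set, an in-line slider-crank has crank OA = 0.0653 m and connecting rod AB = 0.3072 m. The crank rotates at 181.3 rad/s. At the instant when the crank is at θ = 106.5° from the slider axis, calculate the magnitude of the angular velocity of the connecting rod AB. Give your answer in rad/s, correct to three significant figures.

ω = 181.3 rad/s
The rod makes angle φ with the slider axis where L sinφ = r sinθ; differentiating, L cosφ·φ̇ = r ω cosθ.
L cosφ = √(L² − r² sin²θ) = 0.30075 m.
|ω_rod| = r ω |cosθ| / √(L² − r² sin²θ) = 0.0653·181.3·0.28402/0.30075 = 11.18 rad/s.

11.2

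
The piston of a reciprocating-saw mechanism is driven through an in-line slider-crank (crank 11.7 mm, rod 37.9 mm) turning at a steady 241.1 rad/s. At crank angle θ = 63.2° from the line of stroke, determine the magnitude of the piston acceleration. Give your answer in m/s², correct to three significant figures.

181

ω = 241.1 rad/s
x(θ) = r cosθ + √(L² − r² sin²θ); with ω constant, a = ω²·d²x/dθ².
d²x/dθ² = −r cosθ − r²(cos2θ)/√u − r⁴ sin²2θ/(4u^{3/2}),  u = L² − r² sin²θ = 0.00132735 m².
Substituting r = 0.0117 m, L = 0.0379 m, θ = 63.2°: d²x/dθ² = -0.0031084 m.
a = ω²·d²x/dθ² = (241.1)²·(-0.0031084) = -180.69 m/s²;  |a| = 180.69 m/s².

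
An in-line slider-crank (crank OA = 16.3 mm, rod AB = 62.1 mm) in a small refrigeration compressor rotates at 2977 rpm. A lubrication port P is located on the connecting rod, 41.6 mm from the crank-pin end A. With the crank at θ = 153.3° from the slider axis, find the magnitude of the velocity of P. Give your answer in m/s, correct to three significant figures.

2.44

ω = 311.8 rad/s.  Crank-pin speed |V_A| = rω = 5.0815 m/s, perpendicular to OA.
Rod angle: sinφ = −(r/L) sinθ ⇒ φ = -6.773°; ω_rod = −rω cosθ/√(L²−r²sin²θ) = +73.617 rad/s.
V_P = V_A + ω_rod × AP, with AP = 0.0416 m along the rod.
Components: V_Px = −rω sinθ − a·ω_rod·sinφ = -1.9221 m/s;  V_Py = rω cosθ + a·ω_rod·cosφ = -1.4986 m/s.
|V_P| = √(V_Px² + V_Py²) = 2.4372 m/s.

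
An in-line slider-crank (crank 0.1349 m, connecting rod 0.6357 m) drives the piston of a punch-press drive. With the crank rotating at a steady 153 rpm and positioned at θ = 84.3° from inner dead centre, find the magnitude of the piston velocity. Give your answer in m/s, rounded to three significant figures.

ω = 2π·153/60 = 16.02 rad/s
For an in-line slider-crank, x = r cosθ + √(L² − r² sin²θ), so v = −rω sinθ·[1 + r cosθ/√(L² − r² sin²θ)].
With r = 0.1349 m, L = 0.6357 m, θ = 84.3°: √(L² − r² sin²θ) = 0.62137 m.
v = −0.1349·16.02·0.99506·[1 + 0.1349·0.09932/0.62137] = -2.1971 m/s.
|v| = 2.1971 m/s.

2.20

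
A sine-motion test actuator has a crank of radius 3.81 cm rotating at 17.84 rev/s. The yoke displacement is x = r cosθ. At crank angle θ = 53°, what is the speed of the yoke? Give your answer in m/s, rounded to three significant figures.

3.41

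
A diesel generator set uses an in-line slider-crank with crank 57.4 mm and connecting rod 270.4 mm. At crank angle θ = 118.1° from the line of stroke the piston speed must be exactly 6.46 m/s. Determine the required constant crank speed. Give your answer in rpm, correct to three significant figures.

For an in-line slider-crank, |v_piston| = rω|sinθ|·[1 + r cosθ/√(L² − r² sin²θ)].
With r = 0.0574 m, L = 0.2704 m, θ = 118.1°: the bracketed kinematic factor |dx/dθ| = 0.04548 m.
ω = v/|dx/dθ| = 6.46/0.04548 = 142.04 rad/s.
N = 60ω/(2π) = 1356.4 rpm.

1360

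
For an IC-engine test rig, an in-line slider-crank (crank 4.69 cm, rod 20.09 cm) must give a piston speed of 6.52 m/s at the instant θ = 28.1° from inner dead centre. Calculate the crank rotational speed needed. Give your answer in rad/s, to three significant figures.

For an in-line slider-crank, |v_piston| = rω|sinθ|·[1 + r cosθ/√(L² − r² sin²θ)].
With r = 0.0469 m, L = 0.2009 m, θ = 28.1°: the bracketed kinematic factor |dx/dθ| = 0.026667 m.
ω = v/|dx/dθ| = 6.52/0.026667 = 244.49 rad/s.

244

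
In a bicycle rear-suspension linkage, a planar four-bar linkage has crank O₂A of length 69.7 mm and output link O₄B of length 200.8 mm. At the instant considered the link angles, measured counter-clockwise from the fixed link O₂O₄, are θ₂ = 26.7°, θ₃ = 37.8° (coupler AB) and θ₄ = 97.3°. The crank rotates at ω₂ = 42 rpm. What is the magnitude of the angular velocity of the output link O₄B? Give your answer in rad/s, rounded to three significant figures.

0.341

ω₂ = 4.398 rad/s (from 42 rpm).
Differentiating the loop-closure r₂e^{iθ₂}+r₃e^{iθ₃}=r₁+r₄e^{iθ₄} gives r₂ω₂e^{iθ₂}+r₃ω₃e^{iθ₃}=r₄ω₄e^{iθ₄}.
Eliminating the other unknown: ω₄ = r₂ω₂ sin(θ₂−θ₃) / [r₄ sin(θ₄−θ₃)].
Numerator sine = -0.19252; denominator sine = +0.86163.
Result = 0.0697·4.398·(-0.19252) / (0.2008·(+0.86163)) = -0.34112 rad/s; magnitude 0.34112 rad/s.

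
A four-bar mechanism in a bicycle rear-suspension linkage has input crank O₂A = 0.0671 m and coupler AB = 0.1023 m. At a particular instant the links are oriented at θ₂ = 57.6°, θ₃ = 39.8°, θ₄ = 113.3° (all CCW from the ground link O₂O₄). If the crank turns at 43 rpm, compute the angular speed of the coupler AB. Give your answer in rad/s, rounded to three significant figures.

2.54

ω₂ = 4.503 rad/s (from 43 rpm).
Differentiating the loop-closure r₂e^{iθ₂}+r₃e^{iθ₃}=r₁+r₄e^{iθ₄} gives r₂ω₂e^{iθ₂}+r₃ω₃e^{iθ₃}=r₄ω₄e^{iθ₄}.
Eliminating the other unknown: ω₃ = r₂ω₂ sin(θ₄−θ₂) / [r₃ sin(θ₃−θ₄)].
Numerator sine = +0.82610; denominator sine = -0.95882.
Result = 0.0671·4.503·(+0.82610) / (0.1023·(-0.95882)) = -2.5447 rad/s; magnitude 2.5447 rad/s.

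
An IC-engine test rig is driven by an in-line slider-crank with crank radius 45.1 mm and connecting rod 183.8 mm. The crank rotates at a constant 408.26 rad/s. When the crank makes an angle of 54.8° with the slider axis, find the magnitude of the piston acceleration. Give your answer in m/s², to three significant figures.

ω = 408.3 rad/s
x(θ) = r cosθ + √(L² − r² sin²θ); with ω constant, a = ω²·d²x/dθ².
d²x/dθ² = −r cosθ − r²(cos2θ)/√u − r⁴ sin²2θ/(4u^{3/2}),  u = L² − r² sin²θ = 0.0324243 m².
Substituting r = 0.0451 m, L = 0.1838 m, θ = 54.8°: d²x/dθ² = -0.022365 m.
a = ω²·d²x/dθ² = (408.3)²·(-0.022365) = -3727.7 m/s²;  |a| = 3727.7 m/s².

3730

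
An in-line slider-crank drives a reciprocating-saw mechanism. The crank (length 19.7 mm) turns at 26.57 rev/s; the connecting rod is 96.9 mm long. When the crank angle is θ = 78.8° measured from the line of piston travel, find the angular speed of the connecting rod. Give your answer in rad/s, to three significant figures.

6.73

ω = 166.9 rad/s (converted from 26.57 rev/s).
The rod makes angle φ with the slider axis where L sinφ = r sinθ; differentiating, L cosφ·φ̇ = r ω cosθ.
L cosφ = √(L² − r² sin²θ) = 0.094953 m.
|ω_rod| = r ω |cosθ| / √(L² − r² sin²θ) = 0.0197·166.9·0.19423/0.094953 = 6.7275 rad/s.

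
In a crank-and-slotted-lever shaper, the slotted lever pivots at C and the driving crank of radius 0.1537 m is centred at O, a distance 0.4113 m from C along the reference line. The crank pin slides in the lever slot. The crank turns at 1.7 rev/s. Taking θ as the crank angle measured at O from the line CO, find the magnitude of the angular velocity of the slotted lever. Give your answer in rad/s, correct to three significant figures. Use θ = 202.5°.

ω = 10.68 rad/s (from 1.7 rev/s).
Crank pin A relative to C: A = (d + r cosθ, r sinθ); lever angle φ = atan2(r sinθ, d + r cosθ).
Differentiating tanφ: φ̇ = rω(d cosθ + r)/(d² + r² + 2dr cosθ).
d² + r² + 2dr cosθ = |CA|² = 0.0759819 m²;  d cosθ + r = -0.22629 m.
|ω_lever| = |0.1537·10.68·-0.22629| / 0.0759819 = 4.8895 rad/s.

4.89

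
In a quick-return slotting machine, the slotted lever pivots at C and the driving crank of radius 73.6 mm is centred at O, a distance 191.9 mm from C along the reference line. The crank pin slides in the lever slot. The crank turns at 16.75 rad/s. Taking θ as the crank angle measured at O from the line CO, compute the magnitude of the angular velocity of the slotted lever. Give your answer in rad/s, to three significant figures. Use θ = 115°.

ω = 16.75 rad/s
Crank pin A relative to C: A = (d + r cosθ, r sinθ); lever angle φ = atan2(r sinθ, d + r cosθ).
Differentiating tanφ: φ̇ = rω(d cosθ + r)/(d² + r² + 2dr cosθ).
d² + r² + 2dr cosθ = |CA|² = 0.0303046 m²;  d cosθ + r = -0.0075004 m.
|ω_lever| = |0.0736·16.75·-0.0075004| / 0.0303046 = 0.30512 rad/s.

0.305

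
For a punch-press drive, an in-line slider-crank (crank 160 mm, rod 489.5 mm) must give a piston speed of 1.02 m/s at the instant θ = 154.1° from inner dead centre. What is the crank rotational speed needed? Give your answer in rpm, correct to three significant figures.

198

For an in-line slider-crank, |v_piston| = rω|sinθ|·[1 + r cosθ/√(L² − r² sin²θ)].
With r = 0.16 m, L = 0.4895 m, θ = 154.1°: the bracketed kinematic factor |dx/dθ| = 0.049126 m.
ω = v/|dx/dθ| = 1.02/0.049126 = 20.763 rad/s.
N = 60ω/(2π) = 198.27 rpm.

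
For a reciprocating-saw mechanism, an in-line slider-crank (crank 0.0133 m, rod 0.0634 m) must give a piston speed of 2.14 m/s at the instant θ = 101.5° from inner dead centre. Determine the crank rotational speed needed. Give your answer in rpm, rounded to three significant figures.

For an in-line slider-crank, |v_piston| = rω|sinθ|·[1 + r cosθ/√(L² − r² sin²θ)].
With r = 0.0133 m, L = 0.0634 m, θ = 101.5°: the bracketed kinematic factor |dx/dθ| = 0.012476 m.
ω = v/|dx/dθ| = 2.14/0.012476 = 171.53 rad/s.
N = 60ω/(2π) = 1638 rpm.

1640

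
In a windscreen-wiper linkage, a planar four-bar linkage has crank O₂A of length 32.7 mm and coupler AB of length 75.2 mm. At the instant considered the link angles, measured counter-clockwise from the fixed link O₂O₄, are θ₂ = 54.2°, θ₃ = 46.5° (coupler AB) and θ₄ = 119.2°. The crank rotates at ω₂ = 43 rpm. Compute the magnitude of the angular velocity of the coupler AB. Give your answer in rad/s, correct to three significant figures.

1.86

ω₂ = 4.503 rad/s (from 43 rpm).
Differentiating the loop-closure r₂e^{iθ₂}+r₃e^{iθ₃}=r₁+r₄e^{iθ₄} gives r₂ω₂e^{iθ₂}+r₃ω₃e^{iθ₃}=r₄ω₄e^{iθ₄}.
Eliminating the other unknown: ω₃ = r₂ω₂ sin(θ₄−θ₂) / [r₃ sin(θ₃−θ₄)].
Numerator sine = +0.90631; denominator sine = -0.95476.
Result = 0.0327·4.503·(+0.90631) / (0.0752·(-0.95476)) = -1.8587 rad/s; magnitude 1.8587 rad/s.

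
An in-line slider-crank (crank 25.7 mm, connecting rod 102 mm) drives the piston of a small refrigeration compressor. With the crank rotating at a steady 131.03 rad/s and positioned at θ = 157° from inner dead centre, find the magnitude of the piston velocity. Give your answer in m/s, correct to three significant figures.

ω = 131 rad/s
For an in-line slider-crank, x = r cosθ + √(L² − r² sin²θ), so v = −rω sinθ·[1 + r cosθ/√(L² − r² sin²θ)].
With r = 0.0257 m, L = 0.102 m, θ = 157°: √(L² − r² sin²θ) = 0.1015 m.
v = −0.0257·131·0.39073·[1 + 0.0257·-0.92050/0.1015] = -1.0091 m/s.
|v| = 1.0091 m/s.

1.01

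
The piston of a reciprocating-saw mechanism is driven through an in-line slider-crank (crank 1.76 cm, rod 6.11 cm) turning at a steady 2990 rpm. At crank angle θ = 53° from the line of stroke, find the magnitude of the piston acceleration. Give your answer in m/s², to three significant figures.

908

ω = 2π·2990/60 = 313.1 rad/s
x(θ) = r cosθ + √(L² − r² sin²θ); with ω constant, a = ω²·d²x/dθ².
d²x/dθ² = −r cosθ − r²(cos2θ)/√u − r⁴ sin²2θ/(4u^{3/2}),  u = L² − r² sin²θ = 0.00353564 m².
Substituting r = 0.0176 m, L = 0.0611 m, θ = 53°: d²x/dθ² = -0.0092615 m.
a = ω²·d²x/dθ² = (313.1)²·(-0.0092615) = -907.99 m/s²;  |a| = 907.99 m/s².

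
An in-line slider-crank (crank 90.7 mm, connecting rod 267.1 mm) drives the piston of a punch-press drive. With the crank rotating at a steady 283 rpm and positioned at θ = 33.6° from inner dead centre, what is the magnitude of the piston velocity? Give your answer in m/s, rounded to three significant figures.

ω = 2π·283/60 = 29.64 rad/s
For an in-line slider-crank, x = r cosθ + √(L² − r² sin²θ), so v = −rω sinθ·[1 + r cosθ/√(L² − r² sin²θ)].
With r = 0.0907 m, L = 0.2671 m, θ = 33.6°: √(L² − r² sin²θ) = 0.26234 m.
v = −0.0907·29.64·0.55339·[1 + 0.0907·0.83292/0.26234] = -1.9158 m/s.
|v| = 1.9158 m/s.

1.92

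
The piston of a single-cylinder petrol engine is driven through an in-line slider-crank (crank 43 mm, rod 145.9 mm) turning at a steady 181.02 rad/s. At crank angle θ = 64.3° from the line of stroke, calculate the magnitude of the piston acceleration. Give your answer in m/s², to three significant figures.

348

ω = 181 rad/s
x(θ) = r cosθ + √(L² − r² sin²θ); with ω constant, a = ω²·d²x/dθ².
d²x/dθ² = −r cosθ − r²(cos2θ)/√u − r⁴ sin²2θ/(4u^{3/2}),  u = L² − r² sin²θ = 0.0197855 m².
Substituting r = 0.043 m, L = 0.1459 m, θ = 64.3°: d²x/dθ² = -0.010634 m.
a = ω²·d²x/dθ² = (181)²·(-0.010634) = -348.46 m/s²;  |a| = 348.46 m/s².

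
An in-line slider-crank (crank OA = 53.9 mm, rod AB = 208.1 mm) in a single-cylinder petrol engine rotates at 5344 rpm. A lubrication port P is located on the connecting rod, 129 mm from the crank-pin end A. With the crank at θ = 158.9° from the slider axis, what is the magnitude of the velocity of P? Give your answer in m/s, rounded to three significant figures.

14.1

ω = 559.6 rad/s.  Crank-pin speed |V_A| = rω = 30.164 m/s, perpendicular to OA.
Rod angle: sinφ = −(r/L) sinθ ⇒ φ = -5.350°; ω_rod = −rω cosθ/√(L²−r²sin²θ) = +135.82 rad/s.
V_P = V_A + ω_rod × AP, with AP = 0.129 m along the rod.
Components: V_Px = −rω sinθ − a·ω_rod·sinφ = -9.2251 m/s;  V_Py = rω cosθ + a·ω_rod·cosφ = -10.697 m/s.
|V_P| = √(V_Px² + V_Py²) = 14.125 m/s.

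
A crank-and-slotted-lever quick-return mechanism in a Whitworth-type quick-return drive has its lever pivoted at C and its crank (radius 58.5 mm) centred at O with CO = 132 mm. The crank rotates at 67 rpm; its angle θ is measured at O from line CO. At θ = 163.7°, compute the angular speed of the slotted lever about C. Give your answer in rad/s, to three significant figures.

4.65

ω = 7.016 rad/s (from 67 rpm).
Crank pin A relative to C: A = (d + r cosθ, r sinθ); lever angle φ = atan2(r sinθ, d + r cosθ).
Differentiating tanφ: φ̇ = rω(d cosθ + r)/(d² + r² + 2dr cosθ).
d² + r² + 2dr cosθ = |CA|² = 0.00602302 m²;  d cosθ + r = -0.068194 m.
|ω_lever| = |0.0585·7.016·-0.068194| / 0.00602302 = 4.6472 rad/s.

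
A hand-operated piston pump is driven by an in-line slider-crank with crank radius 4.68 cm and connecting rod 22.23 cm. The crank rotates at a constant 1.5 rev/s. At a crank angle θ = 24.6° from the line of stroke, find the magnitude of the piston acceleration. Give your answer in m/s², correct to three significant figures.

4.36

ω = 2π·1.5 = 9.425 rad/s
x(θ) = r cosθ + √(L² − r² sin²θ); with ω constant, a = ω²·d²x/dθ².
d²x/dθ² = −r cosθ − r²(cos2θ)/√u − r⁴ sin²2θ/(4u^{3/2}),  u = L² − r² sin²θ = 0.0490377 m².
Substituting r = 0.0468 m, L = 0.2223 m, θ = 24.6°: d²x/dθ² = -0.049078 m.
a = ω²·d²x/dθ² = (9.425)²·(-0.049078) = -4.3595 m/s²;  |a| = 4.3595 m/s².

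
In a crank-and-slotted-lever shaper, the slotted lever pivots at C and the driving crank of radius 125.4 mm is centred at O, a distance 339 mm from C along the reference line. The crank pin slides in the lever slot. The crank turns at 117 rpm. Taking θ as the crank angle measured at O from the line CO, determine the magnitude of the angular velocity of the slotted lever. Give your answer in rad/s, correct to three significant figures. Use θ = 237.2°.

1.06

ω = 12.25 rad/s (from 117 rpm).
Crank pin A relative to C: A = (d + r cosθ, r sinθ); lever angle φ = atan2(r sinθ, d + r cosθ).
Differentiating tanφ: φ̇ = rω(d cosθ + r)/(d² + r² + 2dr cosθ).
d² + r² + 2dr cosθ = |CA|² = 0.0845895 m²;  d cosθ + r = -0.058239 m.
|ω_lever| = |0.1254·12.25·-0.058239| / 0.0845895 = 1.0578 rad/s.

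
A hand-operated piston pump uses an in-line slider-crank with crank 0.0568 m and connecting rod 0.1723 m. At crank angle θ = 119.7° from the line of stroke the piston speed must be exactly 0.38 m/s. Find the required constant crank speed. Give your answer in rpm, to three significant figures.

88.7

For an in-line slider-crank, |v_piston| = rω|sinθ|·[1 + r cosθ/√(L² − r² sin²θ)].
With r = 0.0568 m, L = 0.1723 m, θ = 119.7°: the bracketed kinematic factor |dx/dθ| = 0.040928 m.
ω = v/|dx/dθ| = 0.38/0.040928 = 9.2847 rad/s.
N = 60ω/(2π) = 88.662 rpm.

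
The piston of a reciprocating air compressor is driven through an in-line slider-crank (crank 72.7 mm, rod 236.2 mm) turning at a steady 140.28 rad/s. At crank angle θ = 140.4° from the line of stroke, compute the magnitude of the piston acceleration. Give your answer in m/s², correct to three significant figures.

1010

ω = 140.3 rad/s
x(θ) = r cosθ + √(L² − r² sin²θ); with ω constant, a = ω²·d²x/dθ².
d²x/dθ² = −r cosθ − r²(cos2θ)/√u − r⁴ sin²2θ/(4u^{3/2}),  u = L² − r² sin²θ = 0.053643 m².
Substituting r = 0.0727 m, L = 0.2362 m, θ = 140.4°: d²x/dθ² = +0.051198 m.
a = ω²·d²x/dθ² = (140.3)²·(+0.051198) = +1007.5 m/s²;  |a| = 1007.5 m/s².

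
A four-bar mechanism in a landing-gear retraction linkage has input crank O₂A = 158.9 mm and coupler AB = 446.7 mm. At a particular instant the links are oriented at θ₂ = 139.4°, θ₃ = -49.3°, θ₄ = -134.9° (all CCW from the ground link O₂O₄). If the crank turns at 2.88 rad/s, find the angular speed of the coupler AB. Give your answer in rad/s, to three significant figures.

1.02

ω₂ = 2.88 rad/s
Differentiating the loop-closure r₂e^{iθ₂}+r₃e^{iθ₃}=r₁+r₄e^{iθ₄} gives r₂ω₂e^{iθ₂}+r₃ω₃e^{iθ₃}=r₄ω₄e^{iθ₄}.
Eliminating the other unknown: ω₃ = r₂ω₂ sin(θ₄−θ₂) / [r₃ sin(θ₃−θ₄)].
Numerator sine = +0.99719; denominator sine = +0.99705.
Result = 0.1589·2.88·(+0.99719) / (0.4467·(+0.99705)) = +1.0246 rad/s; magnitude 1.0246 rad/s.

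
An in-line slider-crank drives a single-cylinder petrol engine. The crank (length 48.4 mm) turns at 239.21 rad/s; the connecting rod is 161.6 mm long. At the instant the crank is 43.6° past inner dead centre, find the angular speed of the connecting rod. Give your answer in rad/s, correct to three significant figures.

ω = 239.2 rad/s
The rod makes angle φ with the slider axis where L sinφ = r sinθ; differentiating, L cosφ·φ̇ = r ω cosθ.
L cosφ = √(L² − r² sin²θ) = 0.15812 m.
|ω_rod| = r ω |cosθ| / √(L² − r² sin²θ) = 0.0484·239.2·0.72417/0.15812 = 53.026 rad/s.

53.0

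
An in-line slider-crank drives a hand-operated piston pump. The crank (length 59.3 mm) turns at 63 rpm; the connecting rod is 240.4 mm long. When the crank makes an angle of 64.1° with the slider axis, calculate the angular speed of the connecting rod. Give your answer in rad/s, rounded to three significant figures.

0.729

ω = 6.597 rad/s (converted from 63 rpm).
The rod makes angle φ with the slider axis where L sinφ = r sinθ; differentiating, L cosφ·φ̇ = r ω cosθ.
L cosφ = √(L² − r² sin²θ) = 0.23441 m.
|ω_rod| = r ω |cosθ| / √(L² − r² sin²θ) = 0.0593·6.597·0.43680/0.23441 = 0.72902 rad/s.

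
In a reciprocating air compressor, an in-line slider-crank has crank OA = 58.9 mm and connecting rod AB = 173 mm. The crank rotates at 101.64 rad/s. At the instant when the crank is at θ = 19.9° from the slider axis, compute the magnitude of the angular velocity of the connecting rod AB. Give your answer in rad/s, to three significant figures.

32.8

ω = 101.6 rad/s
The rod makes angle φ with the slider axis where L sinφ = r sinθ; differentiating, L cosφ·φ̇ = r ω cosθ.
L cosφ = √(L² − r² sin²θ) = 0.17183 m.
|ω_rod| = r ω |cosθ| / √(L² − r² sin²θ) = 0.0589·101.6·0.94029/0.17183 = 32.759 rad/s.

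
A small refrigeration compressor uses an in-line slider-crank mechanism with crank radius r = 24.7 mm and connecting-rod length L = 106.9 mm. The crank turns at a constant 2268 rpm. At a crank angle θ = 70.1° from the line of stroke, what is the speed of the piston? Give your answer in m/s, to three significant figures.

ω = 2π·2268/60 = 237.5 rad/s
For an in-line slider-crank, x = r cosθ + √(L² − r² sin²θ), so v = −rω sinθ·[1 + r cosθ/√(L² − r² sin²θ)].
With r = 0.0247 m, L = 0.1069 m, θ = 70.1°: √(L² − r² sin²θ) = 0.10435 m.
v = −0.0247·237.5·0.94029·[1 + 0.0247·0.34038/0.10435] = -5.9605 m/s.
|v| = 5.9605 m/s.

5.96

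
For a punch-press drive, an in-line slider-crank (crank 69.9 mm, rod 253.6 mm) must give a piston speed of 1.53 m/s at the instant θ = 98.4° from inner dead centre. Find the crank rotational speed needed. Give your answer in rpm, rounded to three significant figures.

For an in-line slider-crank, |v_piston| = rω|sinθ|·[1 + r cosθ/√(L² − r² sin²θ)].
With r = 0.0699 m, L = 0.2536 m, θ = 98.4°: the bracketed kinematic factor |dx/dθ| = 0.066256 m.
ω = v/|dx/dθ| = 1.53/0.066256 = 23.092 rad/s.
N = 60ω/(2π) = 220.51 rpm.

221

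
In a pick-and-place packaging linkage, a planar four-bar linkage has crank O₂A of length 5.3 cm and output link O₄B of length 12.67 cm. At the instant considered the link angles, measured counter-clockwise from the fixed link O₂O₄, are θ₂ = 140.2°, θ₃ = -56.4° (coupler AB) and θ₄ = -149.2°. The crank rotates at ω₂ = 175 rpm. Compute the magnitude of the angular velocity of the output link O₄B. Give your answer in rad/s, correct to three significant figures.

2.19

ω₂ = 18.33 rad/s (from 175 rpm).
Differentiating the loop-closure r₂e^{iθ₂}+r₃e^{iθ₃}=r₁+r₄e^{iθ₄} gives r₂ω₂e^{iθ₂}+r₃ω₃e^{iθ₃}=r₄ω₄e^{iθ₄}.
Eliminating the other unknown: ω₄ = r₂ω₂ sin(θ₂−θ₃) / [r₄ sin(θ₄−θ₃)].
Numerator sine = -0.28569; denominator sine = -0.99881.
Result = 0.053·18.33·(-0.28569) / (0.1267·(-0.99881)) = +2.1927 rad/s; magnitude 2.1927 rad/s.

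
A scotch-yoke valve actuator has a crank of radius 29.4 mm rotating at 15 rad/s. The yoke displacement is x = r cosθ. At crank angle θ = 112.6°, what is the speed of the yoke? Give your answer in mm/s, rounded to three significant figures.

407

ω = 15 rad/s
x = r cosθ ⇒ ẋ = −rω sinθ.
|v| = rω|sinθ| = 0.0294·15·|sin 112.6°| = 0.40714 m/s = 407.14 mm/s.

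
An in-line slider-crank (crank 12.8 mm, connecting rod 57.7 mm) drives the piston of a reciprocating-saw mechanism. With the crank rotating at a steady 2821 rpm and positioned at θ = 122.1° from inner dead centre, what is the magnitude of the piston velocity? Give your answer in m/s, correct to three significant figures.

ω = 2π·2821/60 = 295.4 rad/s
For an in-line slider-crank, x = r cosθ + √(L² − r² sin²θ), so v = −rω sinθ·[1 + r cosθ/√(L² − r² sin²θ)].
With r = 0.0128 m, L = 0.0577 m, θ = 122.1°: √(L² − r² sin²θ) = 0.056672 m.
v = −0.0128·295.4·0.84712·[1 + 0.0128·-0.53140/0.056672] = -2.8188 m/s.
|v| = 2.8188 m/s.

2.82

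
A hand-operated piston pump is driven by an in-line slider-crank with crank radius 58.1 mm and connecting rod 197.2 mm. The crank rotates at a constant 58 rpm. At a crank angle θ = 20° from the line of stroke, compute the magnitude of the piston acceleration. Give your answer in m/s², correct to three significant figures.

ω = 2π·58/60 = 6.074 rad/s
x(θ) = r cosθ + √(L² − r² sin²θ); with ω constant, a = ω²·d²x/dθ².
d²x/dθ² = −r cosθ − r²(cos2θ)/√u − r⁴ sin²2θ/(4u^{3/2}),  u = L² − r² sin²θ = 0.038493 m².
Substituting r = 0.0581 m, L = 0.1972 m, θ = 20°: d²x/dθ² = -0.067932 m.
a = ω²·d²x/dθ² = (6.074)²·(-0.067932) = -2.506 m/s²;  |a| = 2.506 m/s².

2.51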